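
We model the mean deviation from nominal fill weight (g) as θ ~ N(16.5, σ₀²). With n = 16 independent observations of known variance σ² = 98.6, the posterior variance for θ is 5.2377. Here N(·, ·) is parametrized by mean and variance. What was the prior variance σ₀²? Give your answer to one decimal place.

σ₀² = 34.9

For the Normal–Normal model with known σ², precisions add: τ_n = τ₀ + n/σ².
So 1/σ₀² = 1/5.2377 − 16/98.6 = 0.190923 − 0.162272 = 0.028651.
Hence σ₀² = 1/0.028651 ≈ 34.9.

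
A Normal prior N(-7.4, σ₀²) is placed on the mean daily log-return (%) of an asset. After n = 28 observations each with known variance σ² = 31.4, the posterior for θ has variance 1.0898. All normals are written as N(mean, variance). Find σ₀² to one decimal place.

Posterior precision equals prior precision plus data precision: 1/σ_n² = 1/σ₀² + n/σ².
So 1/σ₀² = 1/1.0898 − 28/31.4 = 0.917600 − 0.891720 = 0.025880.
Hence σ₀² = 1/0.025880 ≈ 38.6.

σ₀² = 38.6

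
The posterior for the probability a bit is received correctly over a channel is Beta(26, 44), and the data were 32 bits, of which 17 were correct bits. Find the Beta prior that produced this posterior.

A Beta(a, b) prior with s successes and f failures in binomial data gives a Beta(a+s, b+f) posterior.
Subtract the data counts: 26−17=9, 44−15=29.

Beta(9, 29)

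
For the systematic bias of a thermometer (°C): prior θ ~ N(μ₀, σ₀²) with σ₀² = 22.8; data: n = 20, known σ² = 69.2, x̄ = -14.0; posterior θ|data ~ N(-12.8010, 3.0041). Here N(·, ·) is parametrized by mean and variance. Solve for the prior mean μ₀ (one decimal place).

With known observation variance, the Normal–Normal posterior has precision τ_n = τ₀ + n/σ² and mean μ_n = (τ₀μ₀ + (n/σ²)x̄)/τ_n.
Here τ₀ = 1/22.8 = 0.043860 and τ_data = 20/69.2 = 0.289017, so τ_n = 0.332877.
Rearranging for μ₀: μ₀ = (μ_n·τ_n − τ_data·x̄)/τ₀ = (-12.8010·0.332877 − 0.289017·-14.0) / 0.043860 = -0.214920/0.043860 ≈ -4.9.

μ₀ = -4.9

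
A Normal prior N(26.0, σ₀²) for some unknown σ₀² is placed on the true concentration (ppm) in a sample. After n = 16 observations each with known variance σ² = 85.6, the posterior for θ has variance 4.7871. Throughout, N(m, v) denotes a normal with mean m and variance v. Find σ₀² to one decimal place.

Posterior precision equals prior precision plus data precision: 1/σ_n² = 1/σ₀² + n/σ².
So 1/σ₀² = 1/4.7871 − 16/85.6 = 0.208895 − 0.186916 = 0.021979.
Hence σ₀² = 1/0.021979 ≈ 45.5.

σ₀² = 45.5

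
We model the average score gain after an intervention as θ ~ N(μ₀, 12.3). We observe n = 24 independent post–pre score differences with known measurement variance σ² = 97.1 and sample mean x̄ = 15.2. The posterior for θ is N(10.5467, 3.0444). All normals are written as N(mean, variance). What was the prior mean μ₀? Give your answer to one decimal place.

μ₀ = -3.6

With known observation variance, the Normal–Normal posterior has precision τ_n = τ₀ + n/σ² and mean μ_n = (τ₀μ₀ + (n/σ²)x̄)/τ_n.
Here τ₀ = 1/12.3 = 0.081301 and τ_data = 24/97.1 = 0.247168, so τ_n = 0.328469.
Rearranging for μ₀: μ₀ = (μ_n·τ_n − τ_data·x̄)/τ₀ = (10.5467·0.328469 − 0.247168·15.2) / 0.081301 = -0.292690/0.081301 ≈ -3.6.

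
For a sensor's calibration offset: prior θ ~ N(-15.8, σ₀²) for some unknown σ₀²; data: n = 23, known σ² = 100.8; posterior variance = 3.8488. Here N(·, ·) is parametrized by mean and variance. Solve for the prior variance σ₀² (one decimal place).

σ₀² = 31.6

Posterior precision equals prior precision plus data precision: 1/σ_n² = 1/σ₀² + n/σ².
So 1/σ₀² = 1/3.8488 − 23/100.8 = 0.259821 − 0.228175 = 0.031646.
Hence σ₀² = 1/0.031646 ≈ 31.6.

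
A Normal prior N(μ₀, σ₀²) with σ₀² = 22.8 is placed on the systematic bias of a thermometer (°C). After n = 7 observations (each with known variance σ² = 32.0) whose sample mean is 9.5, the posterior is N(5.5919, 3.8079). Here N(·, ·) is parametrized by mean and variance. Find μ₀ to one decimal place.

The posterior mean is a precision-weighted average: μ_n = (τ₀μ₀ + τ_data·x̄)/(τ₀+τ_data), with τ₀=1/σ₀² and τ_data=n/σ².
Here τ₀ = 1/22.8 = 0.043860 and τ_data = 7/32.0 = 0.218750, so τ_n = 0.262610.
Rearranging for μ₀: μ₀ = (μ_n·τ_n − τ_data·x̄)/τ₀ = (5.5919·0.262610 − 0.218750·9.5) / 0.043860 = -0.609636/0.043860 ≈ -13.9.

μ₀ = -13.9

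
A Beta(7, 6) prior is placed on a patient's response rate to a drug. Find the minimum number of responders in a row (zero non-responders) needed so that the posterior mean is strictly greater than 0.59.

k = 2

After k responders and 0 non-responders the posterior is Beta(7+k, 6), with mean (7+k)/(7+6+k).
Set (7+k)/(13+k) > 0.59 and solve: k > (0.59·13 − 7)/(1 − 0.59) = 1.634.
The smallest integer exceeding 1.634 is 2, and checking k=2: (9)/(15) = 0.6000 > 0.59.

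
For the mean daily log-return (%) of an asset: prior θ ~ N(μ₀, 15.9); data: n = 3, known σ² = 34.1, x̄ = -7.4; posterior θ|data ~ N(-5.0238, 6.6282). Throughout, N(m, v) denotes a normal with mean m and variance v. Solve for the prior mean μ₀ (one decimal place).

μ₀ = -1.7

The posterior mean is a precision-weighted average: μ_n = (τ₀μ₀ + τ_data·x̄)/(τ₀+τ_data), with τ₀=1/σ₀² and τ_data=n/σ².
Here τ₀ = 1/15.9 = 0.062893 and τ_data = 3/34.1 = 0.087977, so τ_n = 0.150870.
Rearranging for μ₀: μ₀ = (μ_n·τ_n − τ_data·x̄)/τ₀ = (-5.0238·0.150870 − 0.087977·-7.4) / 0.062893 = -0.106911/0.062893 ≈ -1.7.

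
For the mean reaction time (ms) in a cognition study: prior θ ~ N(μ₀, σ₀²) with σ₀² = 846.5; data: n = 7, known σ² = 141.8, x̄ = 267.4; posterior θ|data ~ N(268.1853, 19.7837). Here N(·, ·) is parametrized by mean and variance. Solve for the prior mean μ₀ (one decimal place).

With known observation variance, the Normal–Normal posterior has precision τ_n = τ₀ + n/σ² and mean μ_n = (τ₀μ₀ + (n/σ²)x̄)/τ_n.
Here τ₀ = 1/846.5 = 0.001181 and τ_data = 7/141.8 = 0.049365, so τ_n = 0.050546.
Rearranging for μ₀: μ₀ = (μ_n·τ_n − τ_data·x̄)/τ₀ = (268.1853·0.050546 − 0.049365·267.4) / 0.001181 = 0.355493/0.001181 ≈ 301.0.

μ₀ = 301.0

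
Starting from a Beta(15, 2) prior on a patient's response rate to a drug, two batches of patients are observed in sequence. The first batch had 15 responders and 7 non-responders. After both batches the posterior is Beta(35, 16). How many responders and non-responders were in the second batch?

Sequential conjugate updates are equivalent to a single update on the pooled data, so total successes = posterior α − prior α and total failures = posterior β − prior β.
Total across both batches: 35−15=20 responders, 16−2=14 non-responders.
Subtract the first batch: 20−15=5 responders and 14−7=7 non-responders.

5 responders and 7 non-responders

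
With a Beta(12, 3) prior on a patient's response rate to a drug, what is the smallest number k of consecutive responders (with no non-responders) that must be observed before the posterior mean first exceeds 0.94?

After k responders and 0 non-responders the posterior is Beta(12+k, 3), with mean (12+k)/(12+3+k).
Set (12+k)/(15+k) > 0.94 and solve: k > (0.94·15 − 12)/(1 − 0.94) = 35.000.
The smallest integer exceeding 35.000 is 36.

k = 36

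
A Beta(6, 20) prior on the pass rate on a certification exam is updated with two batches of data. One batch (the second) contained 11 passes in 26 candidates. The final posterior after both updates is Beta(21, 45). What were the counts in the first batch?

4 passes and 10 failures

Sequential conjugate updates are equivalent to a single update on the pooled data, so total successes = posterior α − prior α and total failures = posterior β − prior β.
Total across both batches: 21−6=15 passes, 45−20=25 failures.
Subtract the second batch: 15−11=4 passes and 25−15=10 failures.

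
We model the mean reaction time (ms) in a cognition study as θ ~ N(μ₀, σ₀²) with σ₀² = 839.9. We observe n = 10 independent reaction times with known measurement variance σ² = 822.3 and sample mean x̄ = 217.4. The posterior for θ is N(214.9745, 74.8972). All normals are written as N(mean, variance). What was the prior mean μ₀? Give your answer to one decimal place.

With known observation variance, the Normal–Normal posterior has precision τ_n = τ₀ + n/σ² and mean μ_n = (τ₀μ₀ + (n/σ²)x̄)/τ_n.
Here τ₀ = 1/839.9 = 0.001191 and τ_data = 10/822.3 = 0.012161, so τ_n = 0.013352.
Rearranging for μ₀: μ₀ = (μ_n·τ_n − τ_data·x̄)/τ₀ = (214.9745·0.013352 − 0.012161·217.4) / 0.001191 = 0.226538/0.001191 ≈ 190.2.

μ₀ = 190.2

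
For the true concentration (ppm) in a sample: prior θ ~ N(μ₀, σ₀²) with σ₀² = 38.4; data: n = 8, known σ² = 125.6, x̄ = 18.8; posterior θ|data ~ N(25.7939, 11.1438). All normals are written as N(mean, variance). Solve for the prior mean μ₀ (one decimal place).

μ₀ = 42.9

The posterior mean is a precision-weighted average: μ_n = (τ₀μ₀ + τ_data·x̄)/(τ₀+τ_data), with τ₀=1/σ₀² and τ_data=n/σ².
Here τ₀ = 1/38.4 = 0.026042 and τ_data = 8/125.6 = 0.063694, so τ_n = 0.089736.
Rearranging for μ₀: μ₀ = (μ_n·τ_n − τ_data·x̄)/τ₀ = (25.7939·0.089736 − 0.063694·18.8) / 0.026042 = 1.117194/0.026042 ≈ 42.9.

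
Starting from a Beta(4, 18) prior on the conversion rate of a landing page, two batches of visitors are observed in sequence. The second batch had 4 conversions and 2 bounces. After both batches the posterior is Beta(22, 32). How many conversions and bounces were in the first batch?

Sequential conjugate updates are equivalent to a single update on the pooled data, so total successes = posterior α − prior α and total failures = posterior β − prior β.
Total across both batches: 22−4=18 conversions, 32−18=14 bounces.
Subtract the second batch: 18−4=14 conversions and 14−2=12 bounces.

14 conversions and 12 bounces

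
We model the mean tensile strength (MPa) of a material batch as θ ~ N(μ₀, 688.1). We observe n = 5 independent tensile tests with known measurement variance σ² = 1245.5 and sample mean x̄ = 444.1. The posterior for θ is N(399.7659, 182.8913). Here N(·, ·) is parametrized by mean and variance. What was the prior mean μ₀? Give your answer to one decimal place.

With known observation variance, the Normal–Normal posterior has precision τ_n = τ₀ + n/σ² and mean μ_n = (τ₀μ₀ + (n/σ²)x̄)/τ_n.
Here τ₀ = 1/688.1 = 0.001453 and τ_data = 5/1245.5 = 0.004014, so τ_n = 0.005467.
Rearranging for μ₀: μ₀ = (μ_n·τ_n − τ_data·x̄)/τ₀ = (399.7659·0.005467 − 0.004014·444.1) / 0.001453 = 0.402903/0.001453 ≈ 277.3.

μ₀ = 277.3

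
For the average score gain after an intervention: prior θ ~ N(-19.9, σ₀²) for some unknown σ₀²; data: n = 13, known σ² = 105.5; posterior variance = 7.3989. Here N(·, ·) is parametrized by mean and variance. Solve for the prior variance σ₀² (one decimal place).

σ₀² = 83.8

Posterior precision equals prior precision plus data precision: 1/σ_n² = 1/σ₀² + n/σ².
So 1/σ₀² = 1/7.3989 − 13/105.5 = 0.135155 − 0.123223 = 0.011932.
Hence σ₀² = 1/0.011932 ≈ 83.8.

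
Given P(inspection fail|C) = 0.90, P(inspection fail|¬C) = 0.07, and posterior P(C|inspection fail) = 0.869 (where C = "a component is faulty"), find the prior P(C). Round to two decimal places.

P(C) = 0.34

In odds form, posterior odds = prior odds × likelihood ratio, so prior odds = posterior odds ÷ LR.
Posterior odds = 0.869/(1−0.869) = 6.6336. LR = 0.90/0.07 = 12.8571.
Prior odds = 6.6336/12.8571 = 0.5159, so P(C) = 0.5159/(1+0.5159) ≈ 0.34.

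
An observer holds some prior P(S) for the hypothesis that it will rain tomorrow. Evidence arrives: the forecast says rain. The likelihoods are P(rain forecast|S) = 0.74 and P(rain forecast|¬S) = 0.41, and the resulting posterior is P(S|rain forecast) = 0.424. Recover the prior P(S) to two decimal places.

P(S) = 0.29

Bayes' rule in odds form gives O(S|E) = O(S)·[P(E|S)/P(E|¬S)], hence O(S) = O(S|E)/LR.
Posterior odds = 0.424/(1−0.424) = 0.7361. LR = 0.74/0.41 = 1.8049.
Prior odds = 0.7361/1.8049 = 0.4078, so P(S) = 0.4078/(1+0.4078) ≈ 0.29.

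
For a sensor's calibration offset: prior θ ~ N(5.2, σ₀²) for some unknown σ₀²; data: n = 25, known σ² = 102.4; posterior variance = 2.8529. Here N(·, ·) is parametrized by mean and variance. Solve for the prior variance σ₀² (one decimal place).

For the Normal–Normal model with known σ², precisions add: τ_n = τ₀ + n/σ².
So 1/σ₀² = 1/2.8529 − 25/102.4 = 0.350521 − 0.244141 = 0.106380.
Hence σ₀² = 1/0.106380 ≈ 9.4.

σ₀² = 9.4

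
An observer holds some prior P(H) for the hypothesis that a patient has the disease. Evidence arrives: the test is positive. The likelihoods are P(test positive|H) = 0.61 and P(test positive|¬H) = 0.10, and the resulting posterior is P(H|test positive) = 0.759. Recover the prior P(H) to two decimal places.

P(H) = 0.34

Bayes' rule in odds form gives O(H|E) = O(H)·[P(E|H)/P(E|¬H)], hence O(H) = O(H|E)/LR.
Posterior odds = 0.759/(1−0.759) = 3.1494. LR = 0.61/0.10 = 6.1000.
Prior odds = 3.1494/6.1000 = 0.5163, so P(H) = 0.5163/(1+0.5163) ≈ 0.34.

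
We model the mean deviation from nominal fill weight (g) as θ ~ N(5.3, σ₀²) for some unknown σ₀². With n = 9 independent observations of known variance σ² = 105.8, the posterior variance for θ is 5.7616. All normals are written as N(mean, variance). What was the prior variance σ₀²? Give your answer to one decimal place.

For the Normal–Normal model with known σ², precisions add: τ_n = τ₀ + n/σ².
So 1/σ₀² = 1/5.7616 − 9/105.8 = 0.173563 − 0.085066 = 0.088497.
Hence σ₀² = 1/0.088497 ≈ 11.3.

σ₀² = 11.3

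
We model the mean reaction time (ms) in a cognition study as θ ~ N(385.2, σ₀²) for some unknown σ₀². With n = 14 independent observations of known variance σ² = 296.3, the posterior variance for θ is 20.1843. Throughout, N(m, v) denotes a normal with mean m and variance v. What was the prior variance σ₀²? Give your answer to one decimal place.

For the Normal–Normal model with known σ², precisions add: τ_n = τ₀ + n/σ².
So 1/σ₀² = 1/20.1843 − 14/296.3 = 0.049543 − 0.047249 = 0.002294.
Hence σ₀² = 1/0.002294 ≈ 435.9.

σ₀² = 435.9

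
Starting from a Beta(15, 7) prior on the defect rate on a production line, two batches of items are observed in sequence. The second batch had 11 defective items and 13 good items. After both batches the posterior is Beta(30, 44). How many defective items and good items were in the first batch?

4 defective items and 24 good items

Sequential conjugate updates are equivalent to a single update on the pooled data, so total successes = posterior α − prior α and total failures = posterior β − prior β.
Total across both batches: 30−15=15 defective items, 44−7=37 good items.
Subtract the second batch: 15−11=4 defective items and 37−13=24 good items.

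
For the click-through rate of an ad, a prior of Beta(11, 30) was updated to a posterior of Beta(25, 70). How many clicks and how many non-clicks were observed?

14 clicks and 40 non-clicks

A Beta(α, β) prior with s successes and f failures in binomial data gives a Beta(α+s, β+f) posterior.
So s = 25 − 11 = 14 and f = 70 − 30 = 40.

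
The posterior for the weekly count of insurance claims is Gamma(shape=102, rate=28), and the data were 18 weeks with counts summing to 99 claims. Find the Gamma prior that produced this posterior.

Gamma(shape=3, rate=10)

Gamma–Poisson conjugacy: posterior shape = α + Σxᵢ, posterior rate = β + n.
So α = 102 − 99 = 3 and β = 28 − 18 = 10.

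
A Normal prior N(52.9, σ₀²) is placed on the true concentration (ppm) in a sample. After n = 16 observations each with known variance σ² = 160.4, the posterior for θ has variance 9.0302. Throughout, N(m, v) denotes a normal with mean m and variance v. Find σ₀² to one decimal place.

σ₀² = 91.0

For the Normal–Normal model with known σ², precisions add: τ_n = τ₀ + n/σ².
So 1/σ₀² = 1/9.0302 − 16/160.4 = 0.110740 − 0.099751 = 0.010989.
Hence σ₀² = 1/0.010989 ≈ 91.0.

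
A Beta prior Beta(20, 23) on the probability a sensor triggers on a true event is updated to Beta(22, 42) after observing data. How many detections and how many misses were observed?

2 detections and 19 misses

Beta is conjugate to the binomial likelihood: posterior = Beta(α+s, β+f).
Match parameters: s=22−20=2, f=42−23=19.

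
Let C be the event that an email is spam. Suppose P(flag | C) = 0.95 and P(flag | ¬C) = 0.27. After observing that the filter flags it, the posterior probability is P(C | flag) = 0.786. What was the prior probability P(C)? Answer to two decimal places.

In odds form, posterior odds = prior odds × likelihood ratio, so prior odds = posterior odds ÷ LR.
Posterior odds = 0.786/(1−0.786) = 3.6729. LR = 0.95/0.27 = 3.5185.
Prior odds = 3.6729/3.5185 = 1.0439, so P(C) = 1.0439/(1+1.0439) ≈ 0.51.

P(C) = 0.51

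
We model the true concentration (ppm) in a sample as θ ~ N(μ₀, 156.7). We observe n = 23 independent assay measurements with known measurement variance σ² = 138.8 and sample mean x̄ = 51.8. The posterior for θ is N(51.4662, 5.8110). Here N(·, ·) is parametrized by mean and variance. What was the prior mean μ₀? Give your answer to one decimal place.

μ₀ = 42.8

The posterior mean is a precision-weighted average: μ_n = (τ₀μ₀ + τ_data·x̄)/(τ₀+τ_data), with τ₀=1/σ₀² and τ_data=n/σ².
Here τ₀ = 1/156.7 = 0.006382 and τ_data = 23/138.8 = 0.165706, so τ_n = 0.172088.
Rearranging for μ₀: μ₀ = (μ_n·τ_n − τ_data·x̄)/τ₀ = (51.4662·0.172088 − 0.165706·51.8) / 0.006382 = 0.273145/0.006382 ≈ 42.8.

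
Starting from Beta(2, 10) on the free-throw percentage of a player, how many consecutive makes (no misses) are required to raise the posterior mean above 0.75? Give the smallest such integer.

After k makes and 0 misses the posterior is Beta(2+k, 10), with mean (2+k)/(2+10+k).
Set (2+k)/(12+k) > 0.75 and solve: k > (0.75·12 − 2)/(1 − 0.75) = 28.000.
The smallest integer exceeding 28.000 is 29.

k = 29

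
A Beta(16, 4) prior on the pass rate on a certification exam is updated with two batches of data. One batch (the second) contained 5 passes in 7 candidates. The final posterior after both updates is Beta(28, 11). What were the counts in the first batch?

Because Beta–binomial updating is additive in the counts, the combined data contributed (α_post−α_prior, β_post−β_prior) successes and failures.
Total across both batches: 28−16=12 passes, 11−4=7 failures.
Subtract the second batch: 12−5=7 passes and 7−2=5 failures.

7 passes and 5 failures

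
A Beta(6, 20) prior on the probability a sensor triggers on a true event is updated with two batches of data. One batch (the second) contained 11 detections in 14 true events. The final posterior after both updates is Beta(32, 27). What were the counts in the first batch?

15 detections and 4 misses

Sequential conjugate updates are equivalent to a single update on the pooled data, so total successes = posterior α − prior α and total failures = posterior β − prior β.
Total across both batches: 32−6=26 detections, 27−20=7 misses.
Subtract the second batch: 26−11=15 detections and 7−3=4 misses.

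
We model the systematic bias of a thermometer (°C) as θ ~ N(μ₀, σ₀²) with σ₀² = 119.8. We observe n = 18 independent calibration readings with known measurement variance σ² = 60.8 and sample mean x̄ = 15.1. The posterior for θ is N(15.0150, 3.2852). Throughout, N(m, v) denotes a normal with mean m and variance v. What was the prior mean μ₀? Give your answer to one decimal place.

μ₀ = 12.0

The posterior mean is a precision-weighted average: μ_n = (τ₀μ₀ + τ_data·x̄)/(τ₀+τ_data), with τ₀=1/σ₀² and τ_data=n/σ².
Here τ₀ = 1/119.8 = 0.008347 and τ_data = 18/60.8 = 0.296053, so τ_n = 0.304400.
Rearranging for μ₀: μ₀ = (μ_n·τ_n − τ_data·x̄)/τ₀ = (15.0150·0.304400 − 0.296053·15.1) / 0.008347 = 0.100166/0.008347 ≈ 12.0.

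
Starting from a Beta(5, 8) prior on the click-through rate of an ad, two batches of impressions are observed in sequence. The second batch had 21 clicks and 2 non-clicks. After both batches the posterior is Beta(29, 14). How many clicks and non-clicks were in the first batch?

3 clicks and 4 non-clicks

Sequential conjugate updates are equivalent to a single update on the pooled data, so total successes = posterior α − prior α and total failures = posterior β − prior β.
Total across both batches: 29−5=24 clicks, 14−8=6 non-clicks.
Subtract the second batch: 24−21=3 clicks and 6−2=4 non-clicks.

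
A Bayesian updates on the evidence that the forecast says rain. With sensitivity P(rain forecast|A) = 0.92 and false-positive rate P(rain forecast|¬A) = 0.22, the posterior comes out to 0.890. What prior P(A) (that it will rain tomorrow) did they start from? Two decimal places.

P(A) = 0.66

Bayes' rule in odds form gives O(A|E) = O(A)·[P(E|A)/P(E|¬A)], hence O(A) = O(A|E)/LR.
Posterior odds = 0.890/(1−0.890) = 8.0909. LR = 0.92/0.22 = 4.1818.
Prior odds = 8.0909/4.1818 = 1.9348, so P(A) = 1.9348/(1+1.9348) ≈ 0.66.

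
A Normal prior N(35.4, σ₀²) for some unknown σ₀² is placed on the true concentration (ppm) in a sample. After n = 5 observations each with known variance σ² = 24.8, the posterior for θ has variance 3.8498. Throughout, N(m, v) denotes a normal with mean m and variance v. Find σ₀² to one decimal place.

Posterior precision equals prior precision plus data precision: 1/σ_n² = 1/σ₀² + n/σ².
So 1/σ₀² = 1/3.8498 − 5/24.8 = 0.259754 − 0.201613 = 0.058141.
Hence σ₀² = 1/0.058141 ≈ 17.2.

σ₀² = 17.2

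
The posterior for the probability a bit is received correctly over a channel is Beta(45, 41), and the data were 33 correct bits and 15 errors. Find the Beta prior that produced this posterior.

Beta(12, 26)

Under Beta–binomial conjugacy the posterior parameters are (α+s, β+f).
Subtract the data counts: 45−33=12, 41−15=26.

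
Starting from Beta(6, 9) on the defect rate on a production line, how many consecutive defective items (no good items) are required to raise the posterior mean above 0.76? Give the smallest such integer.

k = 23

After k defective items and 0 good items the posterior is Beta(6+k, 9), with mean (6+k)/(6+9+k).
Set (6+k)/(15+k) > 0.76 and solve: k > (0.76·15 − 6)/(1 − 0.76) = 22.500.
The smallest integer exceeding 22.500 is 23.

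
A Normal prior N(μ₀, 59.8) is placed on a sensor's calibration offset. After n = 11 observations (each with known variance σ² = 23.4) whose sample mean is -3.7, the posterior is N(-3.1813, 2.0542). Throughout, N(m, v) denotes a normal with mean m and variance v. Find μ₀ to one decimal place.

μ₀ = 11.4

The posterior mean is a precision-weighted average: μ_n = (τ₀μ₀ + τ_data·x̄)/(τ₀+τ_data), with τ₀=1/σ₀² and τ_data=n/σ².
Here τ₀ = 1/59.8 = 0.016722 and τ_data = 11/23.4 = 0.470085, so τ_n = 0.486807.
Rearranging for μ₀: μ₀ = (μ_n·τ_n − τ_data·x̄)/τ₀ = (-3.1813·0.486807 − 0.470085·-3.7) / 0.016722 = 0.190635/0.016722 ≈ 11.4.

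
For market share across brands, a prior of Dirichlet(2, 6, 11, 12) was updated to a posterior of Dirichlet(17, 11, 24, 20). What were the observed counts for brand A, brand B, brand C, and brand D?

counts (15, 5, 13, 8)

For a Dirichlet(α) prior with multinomial counts c, the posterior is Dirichlet(α + c) componentwise.
Counts are posterior − prior componentwise: 17−2=15, 11−6=5, 24−11=13, 20−12=8.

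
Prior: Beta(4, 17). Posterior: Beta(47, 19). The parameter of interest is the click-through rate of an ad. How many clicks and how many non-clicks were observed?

Beta is conjugate to the binomial likelihood: posterior = Beta(a+s, b+f).
Match parameters: s=47−4=43, f=19−17=2.

43 clicks and 2 non-clicks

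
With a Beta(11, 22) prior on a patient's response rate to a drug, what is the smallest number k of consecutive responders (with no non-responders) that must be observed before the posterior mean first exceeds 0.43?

After k responders and 0 non-responders the posterior is Beta(11+k, 22), with mean (11+k)/(11+22+k).
Set (11+k)/(33+k) > 0.43 and solve: k > (0.43·33 − 11)/(1 − 0.43) = 5.596.
The smallest integer exceeding 5.596 is 6, and checking k=6: (17)/(39) = 0.4359 > 0.43.

k = 6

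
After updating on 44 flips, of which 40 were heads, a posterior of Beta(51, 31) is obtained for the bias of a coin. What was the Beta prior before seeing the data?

Beta(11, 27)

Beta is conjugate to the binomial likelihood: posterior = Beta(α+s, β+f).
Subtract the data counts: 51−40=11, 31−4=27.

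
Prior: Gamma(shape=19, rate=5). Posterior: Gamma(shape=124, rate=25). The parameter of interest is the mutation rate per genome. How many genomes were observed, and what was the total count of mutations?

n = 20 genomes with total 105 mutations

Gamma–Poisson conjugacy: posterior shape = α + Σxᵢ, posterior rate = β + n.
Matching: Σxᵢ = 124 − 19 = 105 and n = 25 − 5 = 20.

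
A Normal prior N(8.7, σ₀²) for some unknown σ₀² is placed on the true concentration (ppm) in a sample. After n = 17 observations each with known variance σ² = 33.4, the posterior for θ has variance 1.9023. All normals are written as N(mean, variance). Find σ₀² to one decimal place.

For the Normal–Normal model with known σ², precisions add: τ_n = τ₀ + n/σ².
So 1/σ₀² = 1/1.9023 − 17/33.4 = 0.525679 − 0.508982 = 0.016697.
Hence σ₀² = 1/0.016697 ≈ 59.9.

σ₀² = 59.9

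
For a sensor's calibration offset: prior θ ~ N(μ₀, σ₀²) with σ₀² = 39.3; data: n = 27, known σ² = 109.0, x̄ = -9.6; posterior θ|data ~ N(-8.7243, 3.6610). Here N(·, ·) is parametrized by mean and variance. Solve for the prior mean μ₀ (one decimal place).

μ₀ = -0.2

With known observation variance, the Normal–Normal posterior has precision τ_n = τ₀ + n/σ² and mean μ_n = (τ₀μ₀ + (n/σ²)x̄)/τ_n.
Here τ₀ = 1/39.3 = 0.025445 and τ_data = 27/109.0 = 0.247706, so τ_n = 0.273151.
Rearranging for μ₀: μ₀ = (μ_n·τ_n − τ_data·x̄)/τ₀ = (-8.7243·0.273151 − 0.247706·-9.6) / 0.025445 = -0.005074/0.025445 ≈ -0.2.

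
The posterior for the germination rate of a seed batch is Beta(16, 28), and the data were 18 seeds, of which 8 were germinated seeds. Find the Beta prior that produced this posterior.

Beta(8, 18)

Under Beta–binomial conjugacy the posterior parameters are (α+s, β+f).
Subtract the data counts: 16−8=8, 28−10=18.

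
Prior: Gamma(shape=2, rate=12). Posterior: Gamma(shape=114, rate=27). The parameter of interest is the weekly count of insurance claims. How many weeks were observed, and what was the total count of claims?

n = 15 weeks with total 112 claims

A Gamma(α, β) prior (rate parametrization) on a Poisson rate with n observations summing to S gives posterior Gamma(α+S, β+n).
Matching: Σxᵢ = 114 − 2 = 112 and n = 27 − 12 = 15.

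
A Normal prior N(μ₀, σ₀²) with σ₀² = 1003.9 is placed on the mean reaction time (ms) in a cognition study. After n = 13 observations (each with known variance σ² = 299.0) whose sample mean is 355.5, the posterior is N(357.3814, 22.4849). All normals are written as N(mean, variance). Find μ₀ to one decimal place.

The posterior mean is a precision-weighted average: μ_n = (τ₀μ₀ + τ_data·x̄)/(τ₀+τ_data), with τ₀=1/σ₀² and τ_data=n/σ².
Here τ₀ = 1/1003.9 = 0.000996 and τ_data = 13/299.0 = 0.043478, so τ_n = 0.044474.
Rearranging for μ₀: μ₀ = (μ_n·τ_n − τ_data·x̄)/τ₀ = (357.3814·0.044474 − 0.043478·355.5) / 0.000996 = 0.437751/0.000996 ≈ 439.5.

μ₀ = 439.5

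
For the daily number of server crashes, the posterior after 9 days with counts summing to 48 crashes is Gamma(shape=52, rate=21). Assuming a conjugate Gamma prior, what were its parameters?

A Gamma(α, β) prior (rate parametrization) on a Poisson rate with n observations summing to S gives posterior Gamma(α+S, β+n).
So α = 52 − 48 = 4 and β = 21 − 9 = 12.

Gamma(shape=4, rate=12)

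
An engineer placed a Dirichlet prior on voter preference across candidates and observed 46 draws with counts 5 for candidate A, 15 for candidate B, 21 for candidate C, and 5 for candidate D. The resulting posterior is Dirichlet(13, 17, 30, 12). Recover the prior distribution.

Dirichlet(8, 2, 9, 7)

For a Dirichlet(α) prior with multinomial counts c, the posterior is Dirichlet(α + c) componentwise.
Subtract each count from the matching posterior parameter: 13−5=8, 17−15=2, 30−21=9, 12−5=7.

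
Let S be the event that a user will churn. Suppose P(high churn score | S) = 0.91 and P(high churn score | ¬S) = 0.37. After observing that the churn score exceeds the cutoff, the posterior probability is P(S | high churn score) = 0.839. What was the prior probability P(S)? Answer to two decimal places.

In odds form, posterior odds = prior odds × likelihood ratio, so prior odds = posterior odds ÷ LR.
Posterior odds = 0.839/(1−0.839) = 5.2112. LR = 0.91/0.37 = 2.4595.
Prior odds = 5.2112/2.4595 = 2.1188, so P(S) = 2.1188/(1+2.1188) ≈ 0.68.

P(S) = 0.68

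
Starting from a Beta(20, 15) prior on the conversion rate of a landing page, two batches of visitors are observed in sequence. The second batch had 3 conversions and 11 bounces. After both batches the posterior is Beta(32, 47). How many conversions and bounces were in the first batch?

Because Beta–binomial updating is additive in the counts, the combined data contributed (α_post−α_prior, β_post−β_prior) successes and failures.
Total across both batches: 32−20=12 conversions, 47−15=32 bounces.
Subtract the second batch: 12−3=9 conversions and 32−11=21 bounces.

9 conversions and 21 bounces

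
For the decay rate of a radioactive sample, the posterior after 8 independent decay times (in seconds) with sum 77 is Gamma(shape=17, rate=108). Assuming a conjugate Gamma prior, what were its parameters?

Gamma(shape=9, rate=31)

For an exponential likelihood with a Gamma(α, β) prior on the rate, n observations with total T give posterior Gamma(α+n, β+T).
So α = 17 − 8 = 9 and β = 108 − 77 = 31.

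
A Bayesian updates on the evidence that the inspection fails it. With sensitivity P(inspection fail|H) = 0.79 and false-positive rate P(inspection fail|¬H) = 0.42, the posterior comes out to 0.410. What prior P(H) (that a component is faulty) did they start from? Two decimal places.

P(H) = 0.27

In odds form, posterior odds = prior odds × likelihood ratio, so prior odds = posterior odds ÷ LR.
Posterior odds = 0.410/(1−0.410) = 0.6949. LR = 0.79/0.42 = 1.8810.
Prior odds = 0.6949/1.8810 = 0.3694, so P(H) = 0.3694/(1+0.3694) ≈ 0.27.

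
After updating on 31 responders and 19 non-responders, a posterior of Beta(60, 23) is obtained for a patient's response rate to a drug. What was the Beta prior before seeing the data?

A Beta(a, b) prior with s successes and f failures in binomial data gives a Beta(a+s, b+f) posterior.
So a = 60 − 31 = 29 and b = 23 − 19 = 4.

Beta(29, 4)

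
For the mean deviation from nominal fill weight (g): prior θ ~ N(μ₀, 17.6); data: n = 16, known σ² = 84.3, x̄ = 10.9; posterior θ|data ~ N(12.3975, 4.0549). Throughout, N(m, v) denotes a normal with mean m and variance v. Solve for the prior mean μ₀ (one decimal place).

The posterior mean is a precision-weighted average: μ_n = (τ₀μ₀ + τ_data·x̄)/(τ₀+τ_data), with τ₀=1/σ₀² and τ_data=n/σ².
Here τ₀ = 1/17.6 = 0.056818 and τ_data = 16/84.3 = 0.189798, so τ_n = 0.246616.
Rearranging for μ₀: μ₀ = (μ_n·τ_n − τ_data·x̄)/τ₀ = (12.3975·0.246616 − 0.189798·10.9) / 0.056818 = 0.988624/0.056818 ≈ 17.4.

μ₀ = 17.4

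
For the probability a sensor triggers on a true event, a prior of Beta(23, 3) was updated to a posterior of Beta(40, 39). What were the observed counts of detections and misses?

A Beta(α, β) prior with s successes and f failures in binomial data gives a Beta(α+s, β+f) posterior.
Match parameters: s=40−23=17, f=39−3=36.

17 detections and 36 misses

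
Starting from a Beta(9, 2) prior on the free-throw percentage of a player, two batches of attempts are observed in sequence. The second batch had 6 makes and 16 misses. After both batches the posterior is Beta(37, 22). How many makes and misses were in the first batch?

22 makes and 4 misses

Sequential conjugate updates are equivalent to a single update on the pooled data, so total successes = posterior α − prior α and total failures = posterior β − prior β.
Total across both batches: 37−9=28 makes, 22−2=20 misses.
Subtract the second batch: 28−6=22 makes and 20−16=4 misses.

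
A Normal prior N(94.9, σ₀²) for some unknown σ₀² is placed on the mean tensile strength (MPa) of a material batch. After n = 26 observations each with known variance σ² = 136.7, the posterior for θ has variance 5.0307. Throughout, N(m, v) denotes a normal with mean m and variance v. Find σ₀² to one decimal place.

For the Normal–Normal model with known σ², precisions add: τ_n = τ₀ + n/σ².
So 1/σ₀² = 1/5.0307 − 26/136.7 = 0.198779 − 0.190198 = 0.008581.
Hence σ₀² = 1/0.008581 ≈ 116.5.

σ₀² = 116.5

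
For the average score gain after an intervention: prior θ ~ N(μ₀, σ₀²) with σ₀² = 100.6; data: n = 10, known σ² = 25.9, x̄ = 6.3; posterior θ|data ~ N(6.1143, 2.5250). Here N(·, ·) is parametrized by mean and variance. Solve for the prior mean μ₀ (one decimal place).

With known observation variance, the Normal–Normal posterior has precision τ_n = τ₀ + n/σ² and mean μ_n = (τ₀μ₀ + (n/σ²)x̄)/τ_n.
Here τ₀ = 1/100.6 = 0.009940 and τ_data = 10/25.9 = 0.386100, so τ_n = 0.396040.
Rearranging for μ₀: μ₀ = (μ_n·τ_n − τ_data·x̄)/τ₀ = (6.1143·0.396040 − 0.386100·6.3) / 0.009940 = -0.010923/0.009940 ≈ -1.1.

μ₀ = -1.1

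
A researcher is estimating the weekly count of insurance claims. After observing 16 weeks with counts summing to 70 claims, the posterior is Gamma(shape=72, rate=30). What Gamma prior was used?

Gamma–Poisson conjugacy: posterior shape = α + Σxᵢ, posterior rate = β + n.
So α = 72 − 70 = 2 and β = 30 − 16 = 14.

Gamma(shape=2, rate=14)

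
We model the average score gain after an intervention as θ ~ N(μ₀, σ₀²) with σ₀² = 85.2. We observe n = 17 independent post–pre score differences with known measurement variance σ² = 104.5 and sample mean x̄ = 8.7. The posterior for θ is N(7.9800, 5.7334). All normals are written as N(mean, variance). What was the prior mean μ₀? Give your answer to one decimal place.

μ₀ = -2.0

The posterior mean is a precision-weighted average: μ_n = (τ₀μ₀ + τ_data·x̄)/(τ₀+τ_data), with τ₀=1/σ₀² and τ_data=n/σ².
Here τ₀ = 1/85.2 = 0.011737 and τ_data = 17/104.5 = 0.162679, so τ_n = 0.174416.
Rearranging for μ₀: μ₀ = (μ_n·τ_n − τ_data·x̄)/τ₀ = (7.9800·0.174416 − 0.162679·8.7) / 0.011737 = -0.023468/0.011737 ≈ -2.0.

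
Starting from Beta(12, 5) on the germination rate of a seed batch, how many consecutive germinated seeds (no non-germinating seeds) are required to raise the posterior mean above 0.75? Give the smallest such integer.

k = 4

After k germinated seeds and 0 non-germinating seeds the posterior is Beta(12+k, 5), with mean (12+k)/(12+5+k).
Set (12+k)/(17+k) > 0.75 and solve: k > (0.75·17 − 12)/(1 − 0.75) = 3.000.
The smallest integer exceeding 3.000 is 4, and checking k=4: (16)/(21) = 0.7619 > 0.75.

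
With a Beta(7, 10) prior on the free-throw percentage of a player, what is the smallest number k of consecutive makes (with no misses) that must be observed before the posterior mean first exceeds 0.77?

After k makes and 0 misses the posterior is Beta(7+k, 10), with mean (7+k)/(7+10+k).
Set (7+k)/(17+k) > 0.77 and solve: k > (0.77·17 − 7)/(1 − 0.77) = 26.478.
The smallest integer exceeding 26.478 is 27.

k = 27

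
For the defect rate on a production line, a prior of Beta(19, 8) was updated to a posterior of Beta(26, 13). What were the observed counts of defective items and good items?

7 defective items and 5 good items

Beta is conjugate to the binomial likelihood: posterior = Beta(a+s, b+f).
So s = 26 − 19 = 7 and f = 13 − 8 = 5.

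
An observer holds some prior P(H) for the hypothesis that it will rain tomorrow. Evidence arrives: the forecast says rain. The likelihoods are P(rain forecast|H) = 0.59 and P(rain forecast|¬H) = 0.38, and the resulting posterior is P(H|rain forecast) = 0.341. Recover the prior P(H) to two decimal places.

P(H) = 0.25

In odds form, posterior odds = prior odds × likelihood ratio, so prior odds = posterior odds ÷ LR.
Posterior odds = 0.341/(1−0.341) = 0.5175. LR = 0.59/0.38 = 1.5526.
Prior odds = 0.5175/1.5526 = 0.3333, so P(H) = 0.3333/(1+0.3333) ≈ 0.25.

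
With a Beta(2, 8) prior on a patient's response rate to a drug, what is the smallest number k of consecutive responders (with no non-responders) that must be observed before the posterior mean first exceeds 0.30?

After k responders and 0 non-responders the posterior is Beta(2+k, 8), with mean (2+k)/(2+8+k).
Set (2+k)/(10+k) > 0.30 and solve: k > (0.30·10 − 2)/(1 − 0.30) = 1.429.
The smallest integer exceeding 1.429 is 2, and checking k=2: (4)/(12) = 0.3333 > 0.30.

k = 2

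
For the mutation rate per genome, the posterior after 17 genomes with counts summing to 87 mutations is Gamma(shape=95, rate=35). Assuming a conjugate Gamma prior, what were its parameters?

Gamma(shape=8, rate=18)

A Gamma(α, β) prior (rate parametrization) on a Poisson rate with n observations summing to S gives posterior Gamma(α+S, β+n).
So α = 95 − 87 = 8 and β = 35 − 17 = 18.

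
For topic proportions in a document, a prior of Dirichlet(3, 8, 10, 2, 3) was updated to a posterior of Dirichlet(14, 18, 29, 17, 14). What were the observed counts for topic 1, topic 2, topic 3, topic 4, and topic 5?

counts (11, 10, 19, 15, 11)

For a Dirichlet(α) prior with multinomial counts c, the posterior is Dirichlet(α + c) componentwise.
Counts are posterior − prior componentwise: 14−3=11, 18−8=10, 29−10=19, 17−2=15, 14−3=11.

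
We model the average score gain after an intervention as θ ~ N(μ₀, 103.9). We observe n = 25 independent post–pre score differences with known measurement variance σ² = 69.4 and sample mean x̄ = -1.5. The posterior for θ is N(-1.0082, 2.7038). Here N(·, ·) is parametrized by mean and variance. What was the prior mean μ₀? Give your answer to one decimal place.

μ₀ = 17.4

The posterior mean is a precision-weighted average: μ_n = (τ₀μ₀ + τ_data·x̄)/(τ₀+τ_data), with τ₀=1/σ₀² and τ_data=n/σ².
Here τ₀ = 1/103.9 = 0.009625 and τ_data = 25/69.4 = 0.360231, so τ_n = 0.369856.
Rearranging for μ₀: μ₀ = (μ_n·τ_n − τ_data·x̄)/τ₀ = (-1.0082·0.369856 − 0.360231·-1.5) / 0.009625 = 0.167458/0.009625 ≈ 17.4.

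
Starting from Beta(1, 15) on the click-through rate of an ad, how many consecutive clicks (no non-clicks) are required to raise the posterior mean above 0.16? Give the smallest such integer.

After k clicks and 0 non-clicks the posterior is Beta(1+k, 15), with mean (1+k)/(1+15+k).
Set (1+k)/(16+k) > 0.16 and solve: k > (0.16·16 − 1)/(1 − 0.16) = 1.857.
The smallest integer exceeding 1.857 is 2, and checking k=2: (3)/(18) = 0.1667 > 0.16.

k = 2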